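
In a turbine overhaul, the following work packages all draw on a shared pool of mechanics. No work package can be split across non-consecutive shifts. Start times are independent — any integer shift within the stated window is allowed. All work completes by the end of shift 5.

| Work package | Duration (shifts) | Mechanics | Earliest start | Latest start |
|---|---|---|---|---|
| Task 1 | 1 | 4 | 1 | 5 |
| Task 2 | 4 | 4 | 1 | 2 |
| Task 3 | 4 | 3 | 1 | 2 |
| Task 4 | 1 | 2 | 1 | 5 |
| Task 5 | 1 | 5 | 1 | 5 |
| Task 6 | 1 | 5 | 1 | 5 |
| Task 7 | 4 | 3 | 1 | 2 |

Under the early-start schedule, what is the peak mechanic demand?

Early-start schedule: Task 1@1, Task 2@1, Task 3@1, Task 4@1, Task 5@1, Task 6@1, Task 7@1.
Load per shift: shift 1: 26, shift 2: 10, shift 3: 10, shift 4: 10, shift 5: 0.
Peak is 26.

26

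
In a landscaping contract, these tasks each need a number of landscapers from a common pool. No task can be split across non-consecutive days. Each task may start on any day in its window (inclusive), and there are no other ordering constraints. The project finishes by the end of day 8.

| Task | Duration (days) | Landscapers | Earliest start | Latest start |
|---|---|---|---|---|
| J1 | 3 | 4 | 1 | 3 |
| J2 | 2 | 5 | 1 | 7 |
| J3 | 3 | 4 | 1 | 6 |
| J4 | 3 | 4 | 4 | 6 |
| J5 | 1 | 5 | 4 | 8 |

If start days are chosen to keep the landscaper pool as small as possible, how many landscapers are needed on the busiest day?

Early-start (J1@1, J2@1, J3@1, J4@4, J5@4) gives peak 13: d1:13  d2:13  d3:8  d4:9  d5:4  d6:4  d7:0  d8:0.
Shift J3→3, J5→6.
Schedule J1@1, J2@1, J3@3, J4@4, J5@6: d1:9  d2:9  d3:8  d4:8  d5:8  d6:9  d7:0  d8:0 — peak 9.

9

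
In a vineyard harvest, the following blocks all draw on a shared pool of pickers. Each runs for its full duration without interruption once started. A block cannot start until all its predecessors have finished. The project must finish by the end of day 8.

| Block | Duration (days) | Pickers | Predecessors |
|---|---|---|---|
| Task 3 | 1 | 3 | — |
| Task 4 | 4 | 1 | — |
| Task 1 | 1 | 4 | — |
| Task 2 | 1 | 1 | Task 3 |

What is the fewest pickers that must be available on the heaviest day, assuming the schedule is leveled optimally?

Early-start (Task 3@1, Task 4@1, Task 1@1, Task 2@2) gives peak 8: d1:8  d2:2  d3:1  d4:1  d5:0  d6:0  d7:0  d8:0.
Shift Task 1→5.
Schedule Task 3@1, Task 4@1, Task 1@5, Task 2@2: d1:4  d2:2  d3:1  d4:1  d5:4  d6:0  d7:0  d8:0 — peak 4.

4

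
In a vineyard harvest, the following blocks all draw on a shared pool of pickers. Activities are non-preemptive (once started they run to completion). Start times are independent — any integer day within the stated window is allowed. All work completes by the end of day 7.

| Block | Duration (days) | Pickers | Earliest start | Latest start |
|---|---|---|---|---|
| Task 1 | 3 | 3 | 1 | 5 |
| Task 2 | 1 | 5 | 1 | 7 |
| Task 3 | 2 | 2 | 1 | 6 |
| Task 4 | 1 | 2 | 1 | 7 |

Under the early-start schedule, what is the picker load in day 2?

5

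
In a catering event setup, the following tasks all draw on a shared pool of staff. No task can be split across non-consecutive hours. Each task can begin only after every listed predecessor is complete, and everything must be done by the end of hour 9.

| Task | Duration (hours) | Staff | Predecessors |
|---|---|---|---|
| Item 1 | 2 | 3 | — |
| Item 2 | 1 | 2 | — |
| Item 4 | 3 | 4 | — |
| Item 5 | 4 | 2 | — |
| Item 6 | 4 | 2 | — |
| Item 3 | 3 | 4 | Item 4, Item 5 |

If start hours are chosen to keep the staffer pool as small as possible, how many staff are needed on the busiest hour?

6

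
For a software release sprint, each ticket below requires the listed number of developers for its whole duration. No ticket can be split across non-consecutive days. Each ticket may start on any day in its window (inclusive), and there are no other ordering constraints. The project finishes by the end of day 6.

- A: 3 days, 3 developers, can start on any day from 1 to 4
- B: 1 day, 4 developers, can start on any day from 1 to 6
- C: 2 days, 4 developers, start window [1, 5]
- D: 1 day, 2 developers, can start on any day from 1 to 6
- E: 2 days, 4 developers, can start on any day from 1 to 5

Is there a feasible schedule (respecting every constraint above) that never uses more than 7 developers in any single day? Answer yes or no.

Schedule A@1, B@1, C@2, D@4, E@4: d1:7  d2:7  d3:7  d4:6  d5:4  d6:0 — peak 7 ≤ 7.

yes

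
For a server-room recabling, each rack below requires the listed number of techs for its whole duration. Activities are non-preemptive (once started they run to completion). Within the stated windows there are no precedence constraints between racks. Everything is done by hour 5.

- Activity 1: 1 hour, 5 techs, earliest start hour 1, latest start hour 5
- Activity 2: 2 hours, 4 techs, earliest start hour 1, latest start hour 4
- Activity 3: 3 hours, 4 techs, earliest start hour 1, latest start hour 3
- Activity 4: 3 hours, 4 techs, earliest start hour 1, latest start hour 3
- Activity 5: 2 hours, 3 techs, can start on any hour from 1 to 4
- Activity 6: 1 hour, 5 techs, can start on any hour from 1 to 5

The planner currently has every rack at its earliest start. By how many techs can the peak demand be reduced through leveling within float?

Early-start peak: h1:25  h2:15  h3:8  h4:0  h5:0 ⇒ 25.
Leveled (Activity 1@1, Activity 2@1, Activity 3@2, Activity 4@3, Activity 5@2, Activity 6@5): h1:9  h2:11  h3:11  h4:8  h5:9 ⇒ 11.
Reduction 25 − 11 = 14.

14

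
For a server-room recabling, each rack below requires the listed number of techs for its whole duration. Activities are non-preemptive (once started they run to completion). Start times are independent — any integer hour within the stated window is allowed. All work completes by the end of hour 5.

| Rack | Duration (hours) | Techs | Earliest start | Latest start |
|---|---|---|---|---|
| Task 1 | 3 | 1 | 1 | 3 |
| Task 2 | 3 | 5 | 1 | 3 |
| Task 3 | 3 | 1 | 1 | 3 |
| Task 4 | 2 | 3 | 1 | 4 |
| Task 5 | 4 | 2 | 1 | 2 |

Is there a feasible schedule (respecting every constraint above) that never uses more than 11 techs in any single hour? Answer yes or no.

Schedule Task 1@1, Task 2@1, Task 3@1, Task 4@4, Task 5@1: h1:9  h2:9  h3:9  h4:5  h5:3 — peak 9 ≤ 11.

yes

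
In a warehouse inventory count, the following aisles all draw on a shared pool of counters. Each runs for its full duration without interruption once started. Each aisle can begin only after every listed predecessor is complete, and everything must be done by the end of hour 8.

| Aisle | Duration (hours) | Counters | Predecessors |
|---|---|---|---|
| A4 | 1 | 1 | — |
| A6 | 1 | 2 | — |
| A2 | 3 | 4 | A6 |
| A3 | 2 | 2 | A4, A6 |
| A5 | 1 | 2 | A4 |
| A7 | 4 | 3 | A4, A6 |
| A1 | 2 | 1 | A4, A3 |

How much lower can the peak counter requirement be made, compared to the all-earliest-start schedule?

6

Early-start peak: h1:3  h2:11  h3:9  h4:8  h5:4  h6:0  h7:0  h8:0 ⇒ 11.
Leveled (A4@1, A6@1, A2@6, A3@2, A5@4, A7@2, A1@5): h1:3  h2:5  h3:5  h4:5  h5:4  h6:5  h7:4  h8:4 ⇒ 5.
Reduction 11 − 5 = 6.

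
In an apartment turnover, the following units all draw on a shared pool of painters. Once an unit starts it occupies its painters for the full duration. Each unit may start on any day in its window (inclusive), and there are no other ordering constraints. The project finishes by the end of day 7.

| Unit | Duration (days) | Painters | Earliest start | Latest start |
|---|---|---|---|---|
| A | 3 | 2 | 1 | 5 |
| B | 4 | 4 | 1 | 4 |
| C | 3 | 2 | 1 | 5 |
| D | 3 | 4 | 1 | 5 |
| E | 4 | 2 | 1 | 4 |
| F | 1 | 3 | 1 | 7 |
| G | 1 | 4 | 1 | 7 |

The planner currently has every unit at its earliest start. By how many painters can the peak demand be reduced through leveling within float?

12

Early-start peak: d1:21  d2:14  d3:14  d4:6  d5:0  d6:0  d7:0 ⇒ 21.
Leveled (A@1, B@1, C@4, D@5, E@1, F@5, G@7): d1:8  d2:8  d3:8  d4:8  d5:9  d6:6  d7:8 ⇒ 9.
Reduction 21 − 9 = 12.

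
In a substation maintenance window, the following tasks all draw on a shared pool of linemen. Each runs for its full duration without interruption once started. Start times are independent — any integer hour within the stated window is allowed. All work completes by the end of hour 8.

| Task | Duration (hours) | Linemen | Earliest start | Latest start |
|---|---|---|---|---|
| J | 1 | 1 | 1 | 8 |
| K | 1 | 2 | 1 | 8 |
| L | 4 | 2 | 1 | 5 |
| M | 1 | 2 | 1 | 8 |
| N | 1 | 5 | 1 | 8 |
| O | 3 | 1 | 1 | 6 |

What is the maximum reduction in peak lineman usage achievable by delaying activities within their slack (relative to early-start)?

8

Early-start peak: h1:13  h2:3  h3:3  h4:2  h5:0  h6:0  h7:0  h8:0 ⇒ 13.
Leveled (J@1, K@1, L@1, M@2, N@5, O@2): h1:5  h2:5  h3:3  h4:3  h5:5  h6:0  h7:0  h8:0 ⇒ 5.
Reduction 13 − 5 = 8.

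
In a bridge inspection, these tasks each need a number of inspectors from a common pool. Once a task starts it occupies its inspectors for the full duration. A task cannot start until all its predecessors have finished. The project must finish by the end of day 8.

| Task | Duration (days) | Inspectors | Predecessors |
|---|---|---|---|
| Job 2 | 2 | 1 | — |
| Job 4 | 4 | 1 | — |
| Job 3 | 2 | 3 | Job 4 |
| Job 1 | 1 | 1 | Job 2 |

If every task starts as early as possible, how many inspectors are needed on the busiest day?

Early-start schedule: Job 2@1, Job 4@1, Job 3@5, Job 1@3.
Load per day: day 1: 2, day 2: 2, day 3: 2, day 4: 1, day 5: 3, day 6: 3, day 7: 0, day 8: 0.
Peak is 3.

3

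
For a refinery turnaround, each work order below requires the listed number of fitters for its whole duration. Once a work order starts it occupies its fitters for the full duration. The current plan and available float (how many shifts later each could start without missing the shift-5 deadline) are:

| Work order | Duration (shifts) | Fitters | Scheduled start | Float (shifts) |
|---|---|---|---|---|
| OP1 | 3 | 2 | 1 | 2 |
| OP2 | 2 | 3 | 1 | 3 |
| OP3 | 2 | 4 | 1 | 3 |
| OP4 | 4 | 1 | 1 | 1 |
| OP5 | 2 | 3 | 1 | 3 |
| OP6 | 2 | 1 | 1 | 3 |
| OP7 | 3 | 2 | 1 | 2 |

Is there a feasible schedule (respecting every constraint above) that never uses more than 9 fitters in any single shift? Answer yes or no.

Schedule OP1@1, OP2@1, OP3@3, OP4@1, OP5@1, OP6@4, OP7@3: s1:9  s2:9  s3:9  s4:8  s5:3 — peak 9 ≤ 9.

yes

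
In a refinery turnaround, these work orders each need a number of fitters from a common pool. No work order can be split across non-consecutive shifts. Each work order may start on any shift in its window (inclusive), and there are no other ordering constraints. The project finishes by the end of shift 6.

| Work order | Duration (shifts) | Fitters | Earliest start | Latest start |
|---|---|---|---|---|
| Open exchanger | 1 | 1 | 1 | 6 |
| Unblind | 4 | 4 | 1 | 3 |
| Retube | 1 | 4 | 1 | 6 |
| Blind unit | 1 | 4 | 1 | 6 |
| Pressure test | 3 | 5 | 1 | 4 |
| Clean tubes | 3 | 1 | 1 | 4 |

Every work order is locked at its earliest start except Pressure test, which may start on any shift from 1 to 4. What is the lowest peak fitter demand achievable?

Pressure test@1: s1:19  s2:10  s3:10  s4:4  s5:0  s6:0 → peak 19
Pressure test@2: s1:14  s2:10  s3:10  s4:9  s5:0  s6:0 → peak 14
Pressure test@3: s1:14  s2:5  s3:10  s4:9  s5:5  s6:0 → peak 14
Pressure test@4: s1:14  s2:5  s3:5  s4:9  s5:5  s6:5 → peak 14
Best is Pressure test@2, peak 14.

14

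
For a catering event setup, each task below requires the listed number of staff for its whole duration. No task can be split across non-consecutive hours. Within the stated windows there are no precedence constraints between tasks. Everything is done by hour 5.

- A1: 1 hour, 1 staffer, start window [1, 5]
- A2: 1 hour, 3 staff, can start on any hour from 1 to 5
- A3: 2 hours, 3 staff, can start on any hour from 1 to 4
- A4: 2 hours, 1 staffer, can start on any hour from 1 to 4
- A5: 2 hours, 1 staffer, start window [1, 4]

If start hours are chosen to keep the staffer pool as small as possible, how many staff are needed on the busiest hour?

3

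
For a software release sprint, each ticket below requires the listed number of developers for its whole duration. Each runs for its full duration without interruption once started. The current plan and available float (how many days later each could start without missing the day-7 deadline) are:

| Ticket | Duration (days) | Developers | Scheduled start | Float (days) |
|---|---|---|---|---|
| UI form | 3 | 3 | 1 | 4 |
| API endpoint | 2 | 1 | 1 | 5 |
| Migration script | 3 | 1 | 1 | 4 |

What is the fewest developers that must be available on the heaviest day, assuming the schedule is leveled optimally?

3

Early-start (UI form@1, API endpoint@1, Migration script@1) gives peak 5: d1:5  d2:5  d3:4  d4:0  d5:0  d6:0  d7:0.
Shift API endpoint→4, Migration script→4.
Schedule UI form@1, API endpoint@4, Migration script@4: d1:3  d2:3  d3:3  d4:2  d5:2  d6:1  d7:0 — peak 3.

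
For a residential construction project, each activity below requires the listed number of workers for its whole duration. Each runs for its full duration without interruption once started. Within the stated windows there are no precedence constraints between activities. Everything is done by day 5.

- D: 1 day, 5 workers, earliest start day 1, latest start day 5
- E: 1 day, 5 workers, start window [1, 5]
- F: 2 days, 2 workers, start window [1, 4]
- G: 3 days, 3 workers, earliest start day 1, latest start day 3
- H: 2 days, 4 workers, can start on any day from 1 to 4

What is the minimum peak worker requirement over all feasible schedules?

Early-start (D@1, E@1, F@1, G@1, H@1) gives peak 19: d1:19  d2:9  d3:3  d4:0  d5:0.
Shift E→2, G→3, H→3.
Schedule D@1, E@2, F@1, G@3, H@3: d1:7  d2:7  d3:7  d4:7  d5:3 — peak 7.
Total worker-days = 31 over 5 days ⇒ peak ≥ ⌈31/5⌉ = 7, so 7 is optimal.

7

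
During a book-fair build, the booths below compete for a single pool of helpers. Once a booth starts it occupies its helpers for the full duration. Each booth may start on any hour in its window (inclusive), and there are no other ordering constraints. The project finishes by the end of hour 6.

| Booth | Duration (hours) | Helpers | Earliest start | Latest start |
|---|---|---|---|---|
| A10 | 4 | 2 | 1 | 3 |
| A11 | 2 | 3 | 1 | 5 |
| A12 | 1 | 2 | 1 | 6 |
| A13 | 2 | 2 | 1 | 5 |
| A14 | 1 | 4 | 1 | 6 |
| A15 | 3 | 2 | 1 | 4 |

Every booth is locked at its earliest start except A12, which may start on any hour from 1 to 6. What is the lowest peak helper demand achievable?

A12@1: h1:15  h2:9  h3:4  h4:2  h5:0  h6:0 → peak 15
A12@2: h1:13  h2:11  h3:4  h4:2  h5:0  h6:0 → peak 13
A12@3: h1:13  h2:9  h3:6  h4:2  h5:0  h6:0 → peak 13
A12@4: h1:13  h2:9  h3:4  h4:4  h5:0  h6:0 → peak 13
A12@5: h1:13  h2:9  h3:4  h4:2  h5:2  h6:0 → peak 13
A12@6: h1:13  h2:9  h3:4  h4:2  h5:0  h6:2 → peak 13
Best is A12@2, peak 13.

13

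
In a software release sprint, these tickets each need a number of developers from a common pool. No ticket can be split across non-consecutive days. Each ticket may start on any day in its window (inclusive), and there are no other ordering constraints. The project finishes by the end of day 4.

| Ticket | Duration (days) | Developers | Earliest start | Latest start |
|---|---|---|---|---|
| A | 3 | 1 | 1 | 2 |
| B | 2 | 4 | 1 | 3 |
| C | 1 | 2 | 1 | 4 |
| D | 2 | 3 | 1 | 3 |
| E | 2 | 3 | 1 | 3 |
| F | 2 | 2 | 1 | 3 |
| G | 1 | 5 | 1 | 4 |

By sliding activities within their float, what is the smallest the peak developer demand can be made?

9

Early-start (A@1, B@1, C@1, D@1, E@1, F@1, G@1) gives peak 20: d1:20  d2:13  d3:1  d4:0.
Shift B→3, F→2, G→4.
Schedule A@1, B@3, C@1, D@1, E@1, F@2, G@4: d1:9  d2:9  d3:7  d4:9 — peak 9.
Total developer-days = 34 over 4 days ⇒ peak ≥ ⌈34/4⌉ = 9, so 9 is optimal.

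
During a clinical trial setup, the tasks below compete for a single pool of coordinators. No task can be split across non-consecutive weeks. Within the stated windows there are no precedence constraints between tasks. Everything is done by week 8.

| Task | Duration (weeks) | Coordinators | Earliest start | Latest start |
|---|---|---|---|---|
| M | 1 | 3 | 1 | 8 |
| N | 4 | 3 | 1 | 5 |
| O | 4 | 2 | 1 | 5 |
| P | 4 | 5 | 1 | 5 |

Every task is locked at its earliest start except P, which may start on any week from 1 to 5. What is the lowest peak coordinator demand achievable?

P@1: w1:13  w2:10  w3:10  w4:10  w5:0  w6:0  w7:0  w8:0 → peak 13
P@2: w1:8  w2:10  w3:10  w4:10  w5:5  w6:0  w7:0  w8:0 → peak 10
P@3: w1:8  w2:5  w3:10  w4:10  w5:5  w6:5  w7:0  w8:0 → peak 10
P@4: w1:8  w2:5  w3:5  w4:10  w5:5  w6:5  w7:5  w8:0 → peak 10
P@5: w1:8  w2:5  w3:5  w4:5  w5:5  w6:5  w7:5  w8:5 → peak 8
Best is P@5, peak 8.

8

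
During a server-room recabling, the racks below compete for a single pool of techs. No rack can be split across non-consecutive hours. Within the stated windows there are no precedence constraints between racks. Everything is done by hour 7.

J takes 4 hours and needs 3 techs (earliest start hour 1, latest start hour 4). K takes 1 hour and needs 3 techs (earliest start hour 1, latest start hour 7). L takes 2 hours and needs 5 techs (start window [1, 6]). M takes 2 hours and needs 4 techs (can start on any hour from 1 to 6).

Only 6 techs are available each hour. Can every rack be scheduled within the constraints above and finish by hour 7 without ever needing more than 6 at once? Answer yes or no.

no

The minimum achievable peak is 7; 6 < 7, so no feasible schedule stays within the cap.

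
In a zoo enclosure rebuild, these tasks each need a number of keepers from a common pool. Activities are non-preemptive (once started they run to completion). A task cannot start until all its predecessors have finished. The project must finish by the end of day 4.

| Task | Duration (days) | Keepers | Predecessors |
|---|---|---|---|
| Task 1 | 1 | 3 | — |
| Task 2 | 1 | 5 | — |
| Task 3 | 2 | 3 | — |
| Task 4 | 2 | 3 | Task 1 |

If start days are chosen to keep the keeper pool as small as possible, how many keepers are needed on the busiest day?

6

Early-start (Task 1@1, Task 2@1, Task 3@1, Task 4@2) gives peak 11: d1:11  d2:6  d3:3  d4:0.
Shift Task 2→2, Task 3→3, Task 4→3.
Schedule Task 1@1, Task 2@2, Task 3@3, Task 4@3: d1:3  d2:5  d3:6  d4:6 — peak 6.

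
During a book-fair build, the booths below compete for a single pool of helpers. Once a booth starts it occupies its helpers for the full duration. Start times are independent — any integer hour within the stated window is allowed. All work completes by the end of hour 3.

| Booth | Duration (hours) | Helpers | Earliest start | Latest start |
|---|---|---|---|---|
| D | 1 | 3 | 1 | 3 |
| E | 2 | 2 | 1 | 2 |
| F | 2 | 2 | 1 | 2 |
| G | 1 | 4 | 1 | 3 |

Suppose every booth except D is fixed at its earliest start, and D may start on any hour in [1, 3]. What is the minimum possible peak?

D@1: h1:11  h2:4  h3:0 → peak 11
D@2: h1:8  h2:7  h3:0 → peak 8
D@3: h1:8  h2:4  h3:3 → peak 8
Best is D@2, peak 8.

8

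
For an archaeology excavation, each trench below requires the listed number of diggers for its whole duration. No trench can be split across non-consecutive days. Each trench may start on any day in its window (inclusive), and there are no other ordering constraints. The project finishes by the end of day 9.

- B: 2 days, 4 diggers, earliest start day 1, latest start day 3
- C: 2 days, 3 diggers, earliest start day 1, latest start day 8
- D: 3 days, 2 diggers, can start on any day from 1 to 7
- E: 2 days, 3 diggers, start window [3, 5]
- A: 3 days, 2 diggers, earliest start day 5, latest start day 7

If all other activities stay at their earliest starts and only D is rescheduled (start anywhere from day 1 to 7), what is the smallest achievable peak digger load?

7

D@1: d1:9  d2:9  d3:5  d4:3  d5:2  d6:2  d7:2  d8:0  d9:0 → peak 9
D@2: d1:7  d2:9  d3:5  d4:5  d5:2  d6:2  d7:2  d8:0  d9:0 → peak 9
D@3: d1:7  d2:7  d3:5  d4:5  d5:4  d6:2  d7:2  d8:0  d9:0 → peak 7
D@4: d1:7  d2:7  d3:3  d4:5  d5:4  d6:4  d7:2  d8:0  d9:0 → peak 7
D@5: d1:7  d2:7  d3:3  d4:3  d5:4  d6:4  d7:4  d8:0  d9:0 → peak 7
D@6: d1:7  d2:7  d3:3  d4:3  d5:2  d6:4  d7:4  d8:2  d9:0 → peak 7
D@7: d1:7  d2:7  d3:3  d4:3  d5:2  d6:2  d7:4  d8:2  d9:2 → peak 7
Best is D@3, peak 7.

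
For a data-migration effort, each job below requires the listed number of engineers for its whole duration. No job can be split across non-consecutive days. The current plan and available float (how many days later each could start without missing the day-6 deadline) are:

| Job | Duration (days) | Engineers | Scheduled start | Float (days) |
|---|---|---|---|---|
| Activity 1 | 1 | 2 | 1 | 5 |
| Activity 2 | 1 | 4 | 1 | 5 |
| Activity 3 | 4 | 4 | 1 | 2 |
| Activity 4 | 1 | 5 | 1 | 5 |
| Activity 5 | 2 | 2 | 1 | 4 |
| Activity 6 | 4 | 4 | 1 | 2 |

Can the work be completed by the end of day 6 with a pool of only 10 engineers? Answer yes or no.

yes

Schedule Activity 1@1, Activity 2@1, Activity 3@3, Activity 4@2, Activity 5@1, Activity 6@3: d1:8  d2:7  d3:8  d4:8  d5:8  d6:8 — peak 8 ≤ 10.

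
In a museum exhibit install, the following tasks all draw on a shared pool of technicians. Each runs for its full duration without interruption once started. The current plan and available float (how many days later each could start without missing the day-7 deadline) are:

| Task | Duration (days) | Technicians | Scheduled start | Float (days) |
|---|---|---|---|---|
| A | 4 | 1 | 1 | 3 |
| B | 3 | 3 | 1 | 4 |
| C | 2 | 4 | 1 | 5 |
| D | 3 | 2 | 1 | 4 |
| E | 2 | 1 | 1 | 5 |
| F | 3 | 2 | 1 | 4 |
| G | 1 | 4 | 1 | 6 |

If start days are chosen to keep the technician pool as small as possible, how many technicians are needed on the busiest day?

6

Early-start (A@1, B@1, C@1, D@1, E@1, F@1, G@1) gives peak 17: d1:17  d2:13  d3:8  d4:1  d5:0  d6:0  d7:0.
Shift C→6, E→4, F→5, G→4.
Schedule A@1, B@1, C@6, D@1, E@4, F@5, G@4: d1:6  d2:6  d3:6  d4:6  d5:3  d6:6  d7:6 — peak 6.
Total technician-days = 39 over 7 days ⇒ peak ≥ ⌈39/7⌉ = 6, so 6 is optimal.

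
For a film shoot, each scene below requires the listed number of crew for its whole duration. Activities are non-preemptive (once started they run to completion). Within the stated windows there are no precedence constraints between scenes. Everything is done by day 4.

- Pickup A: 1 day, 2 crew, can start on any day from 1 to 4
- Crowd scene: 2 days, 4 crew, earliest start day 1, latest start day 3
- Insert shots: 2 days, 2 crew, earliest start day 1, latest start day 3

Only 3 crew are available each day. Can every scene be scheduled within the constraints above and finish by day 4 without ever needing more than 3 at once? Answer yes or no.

Total crew member-days = 14; over 4 days the average is 14/4 > 3, so some day must exceed 3.

no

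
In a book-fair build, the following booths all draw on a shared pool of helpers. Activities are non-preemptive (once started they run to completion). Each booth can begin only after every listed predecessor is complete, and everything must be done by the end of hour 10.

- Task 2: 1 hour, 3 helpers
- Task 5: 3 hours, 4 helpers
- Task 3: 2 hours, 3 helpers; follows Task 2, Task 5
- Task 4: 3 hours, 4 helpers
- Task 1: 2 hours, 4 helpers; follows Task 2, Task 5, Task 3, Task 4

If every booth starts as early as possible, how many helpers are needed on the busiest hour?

11

Early-start schedule: Task 2@1, Task 5@1, Task 3@4, Task 4@1, Task 1@6.
Load per hour: hour 1: 11, hour 2: 8, hour 3: 8, hour 4: 3, hour 5: 3, hour 6: 4, hour 7: 4, hour 8: 0, hour 9: 0, hour 10: 0.
Peak is 11.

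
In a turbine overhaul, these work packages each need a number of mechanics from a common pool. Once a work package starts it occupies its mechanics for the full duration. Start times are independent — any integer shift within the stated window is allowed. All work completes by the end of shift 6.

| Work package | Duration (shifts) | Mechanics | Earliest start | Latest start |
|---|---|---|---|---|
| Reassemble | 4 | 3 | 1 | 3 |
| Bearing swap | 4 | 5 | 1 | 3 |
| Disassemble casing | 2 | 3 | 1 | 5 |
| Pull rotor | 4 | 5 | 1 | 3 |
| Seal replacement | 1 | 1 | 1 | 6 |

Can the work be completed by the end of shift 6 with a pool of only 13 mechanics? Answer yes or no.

yes

Schedule Reassemble@1, Bearing swap@1, Disassemble casing@1, Pull rotor@3, Seal replacement@1: s1:12  s2:11  s3:13  s4:13  s5:5  s6:5 — peak 13 ≤ 13.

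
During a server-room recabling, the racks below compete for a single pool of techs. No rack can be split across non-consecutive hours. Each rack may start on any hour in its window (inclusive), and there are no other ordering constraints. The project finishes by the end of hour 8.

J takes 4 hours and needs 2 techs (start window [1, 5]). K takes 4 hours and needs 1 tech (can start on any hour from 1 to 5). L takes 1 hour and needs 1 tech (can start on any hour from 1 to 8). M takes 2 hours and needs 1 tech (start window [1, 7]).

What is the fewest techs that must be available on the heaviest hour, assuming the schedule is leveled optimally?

2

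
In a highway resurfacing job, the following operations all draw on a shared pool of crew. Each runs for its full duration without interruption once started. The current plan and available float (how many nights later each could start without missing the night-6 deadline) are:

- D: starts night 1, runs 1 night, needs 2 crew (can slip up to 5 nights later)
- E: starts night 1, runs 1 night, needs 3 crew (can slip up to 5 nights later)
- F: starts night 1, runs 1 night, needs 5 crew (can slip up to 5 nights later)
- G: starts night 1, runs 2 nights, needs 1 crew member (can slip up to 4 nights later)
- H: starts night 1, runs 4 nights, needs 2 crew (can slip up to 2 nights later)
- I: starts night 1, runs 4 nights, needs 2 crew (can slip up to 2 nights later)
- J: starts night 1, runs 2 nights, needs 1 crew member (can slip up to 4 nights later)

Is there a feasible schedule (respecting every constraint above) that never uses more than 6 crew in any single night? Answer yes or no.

yes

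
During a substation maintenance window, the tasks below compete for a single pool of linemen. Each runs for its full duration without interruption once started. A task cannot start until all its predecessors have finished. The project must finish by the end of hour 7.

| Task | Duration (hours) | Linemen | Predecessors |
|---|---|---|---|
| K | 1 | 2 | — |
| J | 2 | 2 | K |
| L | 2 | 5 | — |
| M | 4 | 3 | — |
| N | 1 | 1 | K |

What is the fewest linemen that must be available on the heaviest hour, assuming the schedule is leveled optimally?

5

Early-start (K@1, J@2, L@1, M@1, N@2) gives peak 11: h1:10  h2:11  h3:5  h4:3  h5:0  h6:0  h7:0.
Shift L→5, N→4.
Schedule K@1, J@2, L@5, M@1, N@4: h1:5  h2:5  h3:5  h4:4  h5:5  h6:5  h7:0 — peak 5.
Total lineman-hours = 29 over 7 hours ⇒ peak ≥ ⌈29/7⌉ = 5, so 5 is optimal.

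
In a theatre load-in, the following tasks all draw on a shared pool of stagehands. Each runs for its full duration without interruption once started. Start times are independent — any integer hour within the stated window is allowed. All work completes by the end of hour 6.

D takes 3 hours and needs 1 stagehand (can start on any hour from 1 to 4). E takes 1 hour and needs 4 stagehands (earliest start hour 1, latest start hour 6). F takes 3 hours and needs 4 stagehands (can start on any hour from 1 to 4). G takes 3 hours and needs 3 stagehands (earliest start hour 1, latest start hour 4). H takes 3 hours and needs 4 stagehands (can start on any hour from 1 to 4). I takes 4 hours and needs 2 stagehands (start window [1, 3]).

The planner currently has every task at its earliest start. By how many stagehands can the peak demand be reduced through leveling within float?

9

Early-start peak: h1:18  h2:14  h3:14  h4:2  h5:0  h6:0 ⇒ 18.
Leveled (D@1, E@1, F@1, G@4, H@4, I@2): h1:9  h2:7  h3:7  h4:9  h5:9  h6:7 ⇒ 9.
Reduction 18 − 9 = 9.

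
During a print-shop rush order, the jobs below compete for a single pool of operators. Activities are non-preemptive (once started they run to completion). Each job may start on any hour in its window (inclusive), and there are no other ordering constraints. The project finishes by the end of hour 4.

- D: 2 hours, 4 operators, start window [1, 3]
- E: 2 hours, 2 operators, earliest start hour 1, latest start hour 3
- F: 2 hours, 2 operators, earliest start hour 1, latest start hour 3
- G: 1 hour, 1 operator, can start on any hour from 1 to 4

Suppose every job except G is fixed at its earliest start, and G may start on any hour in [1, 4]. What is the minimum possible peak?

8

G@1: h1:9  h2:8  h3:0  h4:0 → peak 9
G@2: h1:8  h2:9  h3:0  h4:0 → peak 9
G@3: h1:8  h2:8  h3:1  h4:0 → peak 8
G@4: h1:8  h2:8  h3:0  h4:1 → peak 8
Best is G@3, peak 8.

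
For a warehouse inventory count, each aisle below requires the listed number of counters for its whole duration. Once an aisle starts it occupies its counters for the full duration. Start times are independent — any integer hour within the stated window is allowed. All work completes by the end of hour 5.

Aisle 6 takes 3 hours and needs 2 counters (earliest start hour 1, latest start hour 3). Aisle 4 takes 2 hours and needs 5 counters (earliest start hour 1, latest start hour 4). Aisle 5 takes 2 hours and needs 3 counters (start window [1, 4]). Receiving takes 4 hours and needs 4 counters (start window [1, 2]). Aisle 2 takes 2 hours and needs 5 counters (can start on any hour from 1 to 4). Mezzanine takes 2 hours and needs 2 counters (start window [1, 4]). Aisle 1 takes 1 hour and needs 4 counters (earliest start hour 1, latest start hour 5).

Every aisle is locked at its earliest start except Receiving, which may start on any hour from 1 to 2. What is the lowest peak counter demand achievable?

Receiving@1: h1:25  h2:21  h3:6  h4:4  h5:0 → peak 25
Receiving@2: h1:21  h2:21  h3:6  h4:4  h5:4 → peak 21
Best is Receiving@2, peak 21.

21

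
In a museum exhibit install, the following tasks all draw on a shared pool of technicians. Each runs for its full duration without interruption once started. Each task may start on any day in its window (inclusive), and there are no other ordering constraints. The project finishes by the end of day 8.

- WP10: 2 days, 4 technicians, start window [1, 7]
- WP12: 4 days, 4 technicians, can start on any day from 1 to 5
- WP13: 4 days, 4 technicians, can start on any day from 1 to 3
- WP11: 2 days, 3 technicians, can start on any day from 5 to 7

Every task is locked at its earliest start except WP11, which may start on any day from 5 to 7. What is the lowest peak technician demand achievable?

WP11@5: d1:12  d2:12  d3:8  d4:8  d5:3  d6:3  d7:0  d8:0 → peak 12
WP11@6: d1:12  d2:12  d3:8  d4:8  d5:0  d6:3  d7:3  d8:0 → peak 12
WP11@7: d1:12  d2:12  d3:8  d4:8  d5:0  d6:0  d7:3  d8:3 → peak 12
Best is WP11@5, peak 12.

12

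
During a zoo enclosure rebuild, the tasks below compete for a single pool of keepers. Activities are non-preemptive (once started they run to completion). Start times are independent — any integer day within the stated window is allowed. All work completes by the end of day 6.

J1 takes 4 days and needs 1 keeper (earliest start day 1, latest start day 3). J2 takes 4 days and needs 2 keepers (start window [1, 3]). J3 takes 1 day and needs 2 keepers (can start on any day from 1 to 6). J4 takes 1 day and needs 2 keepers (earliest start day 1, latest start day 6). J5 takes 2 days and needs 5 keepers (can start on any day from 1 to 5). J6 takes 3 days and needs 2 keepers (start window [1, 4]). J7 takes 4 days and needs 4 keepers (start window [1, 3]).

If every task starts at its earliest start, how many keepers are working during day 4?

7

At early start, day 4 has: J1, J2, J7.
Demand: 1 + 2 + 4 = 7.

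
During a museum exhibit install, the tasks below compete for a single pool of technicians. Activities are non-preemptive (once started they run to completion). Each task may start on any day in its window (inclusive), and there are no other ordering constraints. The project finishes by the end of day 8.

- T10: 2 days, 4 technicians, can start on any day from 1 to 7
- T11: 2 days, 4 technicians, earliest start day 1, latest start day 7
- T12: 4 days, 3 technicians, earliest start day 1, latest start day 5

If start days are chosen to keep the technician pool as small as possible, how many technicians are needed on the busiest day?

4

Early-start (T10@1, T11@1, T12@1) gives peak 11: d1:11  d2:11  d3:3  d4:3  d5:0  d6:0  d7:0  d8:0.
Shift T11→3, T12→5.
Schedule T10@1, T11@3, T12@5: d1:4  d2:4  d3:4  d4:4  d5:3  d6:3  d7:3  d8:3 — peak 4.
Total technician-days = 28 over 8 days ⇒ peak ≥ ⌈28/8⌉ = 4, so 4 is optimal.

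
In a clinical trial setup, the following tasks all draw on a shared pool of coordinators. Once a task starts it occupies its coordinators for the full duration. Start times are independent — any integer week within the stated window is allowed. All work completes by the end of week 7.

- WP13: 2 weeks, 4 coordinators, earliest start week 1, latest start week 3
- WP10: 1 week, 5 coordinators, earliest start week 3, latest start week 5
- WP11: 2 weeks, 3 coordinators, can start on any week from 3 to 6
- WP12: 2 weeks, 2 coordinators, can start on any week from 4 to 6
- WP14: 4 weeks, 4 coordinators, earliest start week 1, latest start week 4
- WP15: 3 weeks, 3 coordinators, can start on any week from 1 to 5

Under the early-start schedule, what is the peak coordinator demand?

Early-start schedule: WP13@1, WP10@3, WP11@3, WP12@4, WP14@1, WP15@1.
Load per week: week 1: 11, week 2: 11, week 3: 15, week 4: 9, week 5: 2, week 6: 0, week 7: 0.
Peak is 15.

15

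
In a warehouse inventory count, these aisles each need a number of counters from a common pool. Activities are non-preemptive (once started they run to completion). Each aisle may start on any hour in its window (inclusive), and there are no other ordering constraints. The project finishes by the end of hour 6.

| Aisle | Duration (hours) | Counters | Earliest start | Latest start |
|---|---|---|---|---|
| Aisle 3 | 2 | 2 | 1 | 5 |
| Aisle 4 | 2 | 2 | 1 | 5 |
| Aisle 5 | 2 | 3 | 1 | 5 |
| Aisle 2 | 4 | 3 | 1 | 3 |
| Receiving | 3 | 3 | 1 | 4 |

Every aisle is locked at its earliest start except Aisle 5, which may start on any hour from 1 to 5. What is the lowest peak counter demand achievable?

10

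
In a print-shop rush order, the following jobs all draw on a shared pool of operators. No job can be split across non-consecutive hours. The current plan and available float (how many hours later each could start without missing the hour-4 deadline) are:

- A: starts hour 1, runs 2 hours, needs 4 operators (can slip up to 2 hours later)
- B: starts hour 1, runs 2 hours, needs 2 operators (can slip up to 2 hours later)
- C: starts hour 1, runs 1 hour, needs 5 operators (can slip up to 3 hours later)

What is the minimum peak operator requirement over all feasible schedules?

6

Early-start (A@1, B@1, C@1) gives peak 11: h1:11  h2:6  h3:0  h4:0.
Shift C→3.
Schedule A@1, B@1, C@3: h1:6  h2:6  h3:5  h4:0 — peak 6.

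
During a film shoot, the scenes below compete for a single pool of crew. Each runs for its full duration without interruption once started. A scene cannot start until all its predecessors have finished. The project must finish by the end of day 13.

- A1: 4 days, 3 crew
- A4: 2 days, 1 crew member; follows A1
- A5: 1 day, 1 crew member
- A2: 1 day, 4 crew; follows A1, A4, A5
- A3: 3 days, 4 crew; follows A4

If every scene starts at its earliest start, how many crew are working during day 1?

At early start, day 1 has: A1, A5.
Demand: 3 + 1 = 4.

4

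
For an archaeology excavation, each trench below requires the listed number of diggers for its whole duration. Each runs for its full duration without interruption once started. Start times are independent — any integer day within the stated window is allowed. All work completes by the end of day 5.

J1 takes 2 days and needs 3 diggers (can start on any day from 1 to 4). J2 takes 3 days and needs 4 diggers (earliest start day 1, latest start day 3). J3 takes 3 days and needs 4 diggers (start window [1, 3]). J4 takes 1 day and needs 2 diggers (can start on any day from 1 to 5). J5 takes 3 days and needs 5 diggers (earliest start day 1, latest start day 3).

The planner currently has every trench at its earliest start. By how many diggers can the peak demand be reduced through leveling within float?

5

Early-start peak: d1:18  d2:16  d3:13  d4:0  d5:0 ⇒ 18.
Leveled (J1@1, J2@1, J3@1, J4@1, J5@3): d1:13  d2:11  d3:13  d4:5  d5:5 ⇒ 13.
Reduction 18 − 13 = 5.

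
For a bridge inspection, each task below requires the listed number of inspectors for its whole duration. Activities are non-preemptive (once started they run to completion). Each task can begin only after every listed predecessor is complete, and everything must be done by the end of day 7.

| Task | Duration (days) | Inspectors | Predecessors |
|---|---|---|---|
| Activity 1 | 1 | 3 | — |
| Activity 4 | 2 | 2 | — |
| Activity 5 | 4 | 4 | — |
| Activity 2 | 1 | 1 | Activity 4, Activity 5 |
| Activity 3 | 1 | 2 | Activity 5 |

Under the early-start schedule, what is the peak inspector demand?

9

Early-start schedule: Activity 1@1, Activity 4@1, Activity 5@1, Activity 2@5, Activity 3@5.
Load per day: day 1: 9, day 2: 6, day 3: 4, day 4: 4, day 5: 3, day 6: 0, day 7: 0.
Peak is 9.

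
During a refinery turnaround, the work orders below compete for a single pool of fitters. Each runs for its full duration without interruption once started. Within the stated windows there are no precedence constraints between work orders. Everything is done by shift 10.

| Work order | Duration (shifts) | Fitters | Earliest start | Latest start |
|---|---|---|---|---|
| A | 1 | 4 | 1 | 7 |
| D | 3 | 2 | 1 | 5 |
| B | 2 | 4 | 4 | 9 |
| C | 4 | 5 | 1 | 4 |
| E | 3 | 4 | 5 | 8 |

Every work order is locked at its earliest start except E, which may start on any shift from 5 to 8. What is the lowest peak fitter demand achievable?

11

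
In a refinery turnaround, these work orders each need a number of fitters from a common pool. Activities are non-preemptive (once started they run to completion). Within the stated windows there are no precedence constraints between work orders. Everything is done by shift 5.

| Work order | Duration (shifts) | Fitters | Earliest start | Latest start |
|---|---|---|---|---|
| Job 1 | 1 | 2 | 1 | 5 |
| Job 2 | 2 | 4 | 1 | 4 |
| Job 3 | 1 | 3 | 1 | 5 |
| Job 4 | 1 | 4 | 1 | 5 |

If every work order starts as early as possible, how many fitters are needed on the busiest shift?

Early-start schedule: Job 1@1, Job 2@1, Job 3@1, Job 4@1.
Load per shift: shift 1: 13, shift 2: 4, shift 3: 0, shift 4: 0, shift 5: 0.
Peak is 13.

13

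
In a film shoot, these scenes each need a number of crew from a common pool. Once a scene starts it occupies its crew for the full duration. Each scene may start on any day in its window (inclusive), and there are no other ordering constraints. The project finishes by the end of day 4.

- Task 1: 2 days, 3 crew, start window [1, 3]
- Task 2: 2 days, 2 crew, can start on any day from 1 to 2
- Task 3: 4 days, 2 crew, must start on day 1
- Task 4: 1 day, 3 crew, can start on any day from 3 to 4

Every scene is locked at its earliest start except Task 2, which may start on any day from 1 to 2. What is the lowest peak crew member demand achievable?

7

Task 2@1: d1:7  d2:7  d3:5  d4:2 → peak 7
Task 2@2: d1:5  d2:7  d3:7  d4:2 → peak 7
Best is Task 2@1, peak 7.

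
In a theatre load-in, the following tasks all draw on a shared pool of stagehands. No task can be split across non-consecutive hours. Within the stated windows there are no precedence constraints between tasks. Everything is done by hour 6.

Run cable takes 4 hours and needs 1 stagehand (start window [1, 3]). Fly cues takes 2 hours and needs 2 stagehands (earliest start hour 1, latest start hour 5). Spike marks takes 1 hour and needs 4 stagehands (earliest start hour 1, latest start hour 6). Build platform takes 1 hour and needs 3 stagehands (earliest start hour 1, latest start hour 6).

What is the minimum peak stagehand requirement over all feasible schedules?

Early-start (Run cable@1, Fly cues@1, Spike marks@1, Build platform@1) gives peak 10: h1:10  h2:3  h3:1  h4:1  h5:0  h6:0.
Shift Spike marks→5, Build platform→3.
Schedule Run cable@1, Fly cues@1, Spike marks@5, Build platform@3: h1:3  h2:3  h3:4  h4:1  h5:4  h6:0 — peak 4.

4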